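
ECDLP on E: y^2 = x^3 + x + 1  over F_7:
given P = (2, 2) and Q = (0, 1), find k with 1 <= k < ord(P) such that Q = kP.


Enumerate multiples of P until we hit Q = (0, 1):
  1P = (2, 2)
  2P = (0, 1)
Match found at i = 2.

k = 2


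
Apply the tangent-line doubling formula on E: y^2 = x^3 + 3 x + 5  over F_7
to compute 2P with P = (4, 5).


Doubling: s = (3 x1^2 + a) / (2 y1)
s = (3*4^2 + 3) / (2*5) mod 7 = 3
x3 = s^2 - 2 x1 mod 7 = 3^2 - 2*4 = 1
y3 = s (x1 - x3) - y1 mod 7 = 3 * (4 - 1) - 5 = 4

2P = (1, 4)


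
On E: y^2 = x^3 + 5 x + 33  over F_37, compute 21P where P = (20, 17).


k = 21 = 10101_2 (binary, LSB first: 10101)
Double-and-add from P = (20, 17):
  bit 0 = 1: acc = O + (20, 17) = (20, 17)
  bit 1 = 0: acc unchanged = (20, 17)
  bit 2 = 1: acc = (20, 17) + (16, 19) = (29, 6)
  bit 3 = 0: acc unchanged = (29, 6)
  bit 4 = 1: acc = (29, 6) + (36, 29) = (13, 36)

21P = (13, 36)


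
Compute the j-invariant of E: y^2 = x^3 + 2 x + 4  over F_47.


Delta = -16(4 a^3 + 27 b^2) mod 47 = 2
-1728 * (4 a)^3 = -1728 * (4*2)^3 mod 47 = 39
j = 39 * 2^(-1) mod 47 = 43

j = 43 (mod 47)


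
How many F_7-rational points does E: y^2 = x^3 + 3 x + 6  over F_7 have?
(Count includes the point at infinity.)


For each x in F_7, count y with y^2 = x^3 + 3 x + 6 mod 7:
  x = 3: RHS = 0, y in [0]  -> 1 point(s)
  x = 6: RHS = 2, y in [3, 4]  -> 2 point(s)
Affine points: 3. Add the point at infinity: total = 4.

#E(F_7) = 4


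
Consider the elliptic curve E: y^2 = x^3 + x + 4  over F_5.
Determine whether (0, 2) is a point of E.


Check whether y^2 = x^3 + 1 x + 4 (mod 5) for (x, y) = (0, 2).
LHS: y^2 = 2^2 mod 5 = 4
RHS: x^3 + 1 x + 4 = 0^3 + 1*0 + 4 mod 5 = 4
LHS = RHS

Yes, on the curve


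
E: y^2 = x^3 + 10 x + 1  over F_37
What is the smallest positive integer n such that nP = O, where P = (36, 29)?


Compute successive multiples of P until we hit O:
  1P = (36, 29)
  2P = (32, 14)
  3P = (27, 14)
  4P = (22, 19)
  5P = (15, 23)
  6P = (11, 31)
  7P = (26, 22)
  8P = (21, 0)
  ... (continuing to 16P)
  16P = O

ord(P) = 16


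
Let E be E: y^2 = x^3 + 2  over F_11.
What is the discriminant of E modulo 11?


4 a^3 + 27 b^2 = 4*0^3 + 27*2^2 = 0 + 108 = 108
Delta = -16 * (108) = -1728
Delta mod 11 = 10

Delta = 10 (mod 11)


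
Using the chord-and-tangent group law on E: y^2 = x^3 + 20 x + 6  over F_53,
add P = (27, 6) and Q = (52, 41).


P != Q, so use the chord formula.
s = (y2 - y1) / (x2 - x1) = (35) / (25) mod 53 = 12
x3 = s^2 - x1 - x2 mod 53 = 12^2 - 27 - 52 = 12
y3 = s (x1 - x3) - y1 mod 53 = 12 * (27 - 12) - 6 = 15

P + Q = (12, 15)


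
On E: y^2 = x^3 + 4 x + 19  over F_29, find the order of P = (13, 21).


Compute successive multiples of P until we hit O:
  1P = (13, 21)
  2P = (2, 21)
  3P = (14, 8)
  4P = (26, 3)
  5P = (18, 6)
  6P = (7, 19)
  7P = (22, 5)
  8P = (19, 9)
  ... (continuing to 22P)
  22P = O

ord(P) = 22


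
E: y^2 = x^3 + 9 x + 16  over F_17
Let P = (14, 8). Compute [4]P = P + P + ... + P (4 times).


k = 4 = 100_2 (binary, LSB first: 001)
Double-and-add from P = (14, 8):
  bit 0 = 0: acc unchanged = O
  bit 1 = 0: acc unchanged = O
  bit 2 = 1: acc = O + (12, 13) = (12, 13)

4P = (12, 13)


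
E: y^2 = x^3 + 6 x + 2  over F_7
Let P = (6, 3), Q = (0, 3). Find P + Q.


P != Q, so use the chord formula.
s = (y2 - y1) / (x2 - x1) = (0) / (1) mod 7 = 0
x3 = s^2 - x1 - x2 mod 7 = 0^2 - 6 - 0 = 1
y3 = s (x1 - x3) - y1 mod 7 = 0 * (6 - 1) - 3 = 4

P + Q = (1, 4)


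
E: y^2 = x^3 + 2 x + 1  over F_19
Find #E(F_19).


For each x in F_19, count y with y^2 = x^3 + 2 x + 1 mod 19:
  x = 0: RHS = 1, y in [1, 18]  -> 2 point(s)
  x = 1: RHS = 4, y in [2, 17]  -> 2 point(s)
  x = 4: RHS = 16, y in [4, 15]  -> 2 point(s)
  x = 6: RHS = 1, y in [1, 18]  -> 2 point(s)
  x = 7: RHS = 16, y in [4, 15]  -> 2 point(s)
  x = 8: RHS = 16, y in [4, 15]  -> 2 point(s)
  x = 9: RHS = 7, y in [8, 11]  -> 2 point(s)
  x = 11: RHS = 5, y in [9, 10]  -> 2 point(s)
  x = 12: RHS = 5, y in [9, 10]  -> 2 point(s)
  x = 13: RHS = 1, y in [1, 18]  -> 2 point(s)
  x = 15: RHS = 5, y in [9, 10]  -> 2 point(s)
  x = 16: RHS = 6, y in [5, 14]  -> 2 point(s)
  x = 18: RHS = 17, y in [6, 13]  -> 2 point(s)
Affine points: 26. Add the point at infinity: total = 27.

#E(F_19) = 27


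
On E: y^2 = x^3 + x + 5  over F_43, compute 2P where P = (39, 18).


Doubling: s = (3 x1^2 + a) / (2 y1)
s = (3*39^2 + 1) / (2*18) mod 43 = 36
x3 = s^2 - 2 x1 mod 43 = 36^2 - 2*39 = 14
y3 = s (x1 - x3) - y1 mod 43 = 36 * (39 - 14) - 18 = 22

2P = (14, 22)


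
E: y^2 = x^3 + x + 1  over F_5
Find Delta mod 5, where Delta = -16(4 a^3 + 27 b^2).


4 a^3 + 27 b^2 = 4*1^3 + 27*1^2 = 4 + 27 = 31
Delta = -16 * (31) = -496
Delta mod 5 = 4

Delta = 4 (mod 5)


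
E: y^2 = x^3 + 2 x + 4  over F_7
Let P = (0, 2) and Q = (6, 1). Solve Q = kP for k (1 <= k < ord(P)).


Enumerate multiples of P until we hit Q = (6, 1):
  1P = (0, 2)
  2P = (2, 4)
  3P = (6, 6)
  4P = (3, 3)
  5P = (1, 0)
  6P = (3, 4)
  7P = (6, 1)
Match found at i = 7.

k = 7


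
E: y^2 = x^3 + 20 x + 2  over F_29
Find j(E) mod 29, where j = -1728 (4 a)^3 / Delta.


Delta = -16(4 a^3 + 27 b^2) mod 29 = 7
-1728 * (4 a)^3 = -1728 * (4*20)^3 mod 29 = 2
j = 2 * 7^(-1) mod 29 = 21

j = 21 (mod 29)


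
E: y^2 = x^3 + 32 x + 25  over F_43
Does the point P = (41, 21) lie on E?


Check whether y^2 = x^3 + 32 x + 25 (mod 43) for (x, y) = (41, 21).
LHS: y^2 = 21^2 mod 43 = 11
RHS: x^3 + 32 x + 25 = 41^3 + 32*41 + 25 mod 43 = 39
LHS != RHS

No, not on the curve


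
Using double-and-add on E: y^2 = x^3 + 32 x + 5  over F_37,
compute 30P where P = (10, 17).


k = 30 = 11110_2 (binary, LSB first: 01111)
Double-and-add from P = (10, 17):
  bit 0 = 0: acc unchanged = O
  bit 1 = 1: acc = O + (13, 19) = (13, 19)
  bit 2 = 1: acc = (13, 19) + (8, 12) = (15, 30)
  bit 3 = 1: acc = (15, 30) + (30, 17) = (36, 3)
  bit 4 = 1: acc = (36, 3) + (18, 7) = (10, 20)

30P = (10, 20)


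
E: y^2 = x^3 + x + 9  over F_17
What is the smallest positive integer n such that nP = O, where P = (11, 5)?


Compute successive multiples of P until we hit O:
  1P = (11, 5)
  2P = (13, 14)
  3P = (9, 4)
  4P = (10, 4)
  5P = (14, 9)
  6P = (7, 6)
  7P = (15, 13)
  8P = (12, 10)
  ... (continuing to 25P)
  25P = O

ord(P) = 25


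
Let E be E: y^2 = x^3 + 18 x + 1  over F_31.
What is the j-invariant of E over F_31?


Delta = -16(4 a^3 + 27 b^2) mod 31 = 25
-1728 * (4 a)^3 = -1728 * (4*18)^3 mod 31 = 2
j = 2 * 25^(-1) mod 31 = 10

j = 10 (mod 31)


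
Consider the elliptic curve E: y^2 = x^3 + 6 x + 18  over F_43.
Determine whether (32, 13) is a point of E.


Check whether y^2 = x^3 + 6 x + 18 (mod 43) for (x, y) = (32, 13).
LHS: y^2 = 13^2 mod 43 = 40
RHS: x^3 + 6 x + 18 = 32^3 + 6*32 + 18 mod 43 = 40
LHS = RHS

Yes, on the curve


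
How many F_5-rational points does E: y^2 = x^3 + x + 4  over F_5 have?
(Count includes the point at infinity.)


For each x in F_5, count y with y^2 = x^3 + 1 x + 4 mod 5:
  x = 0: RHS = 4, y in [2, 3]  -> 2 point(s)
  x = 1: RHS = 1, y in [1, 4]  -> 2 point(s)
  x = 2: RHS = 4, y in [2, 3]  -> 2 point(s)
  x = 3: RHS = 4, y in [2, 3]  -> 2 point(s)
Affine points: 8. Add the point at infinity: total = 9.

#E(F_5) = 9


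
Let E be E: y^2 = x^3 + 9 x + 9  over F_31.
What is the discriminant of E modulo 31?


4 a^3 + 27 b^2 = 4*9^3 + 27*9^2 = 2916 + 2187 = 5103
Delta = -16 * (5103) = -81648
Delta mod 31 = 6

Delta = 6 (mod 31)


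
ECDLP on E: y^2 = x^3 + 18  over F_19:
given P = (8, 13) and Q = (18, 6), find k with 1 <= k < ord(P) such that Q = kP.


Enumerate multiples of P until we hit Q = (18, 6):
  1P = (8, 13)
  2P = (12, 13)
  3P = (18, 6)
Match found at i = 3.

k = 3


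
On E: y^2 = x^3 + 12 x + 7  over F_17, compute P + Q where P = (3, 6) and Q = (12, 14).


P != Q, so use the chord formula.
s = (y2 - y1) / (x2 - x1) = (8) / (9) mod 17 = 16
x3 = s^2 - x1 - x2 mod 17 = 16^2 - 3 - 12 = 3
y3 = s (x1 - x3) - y1 mod 17 = 16 * (3 - 3) - 6 = 11

P + Q = (3, 11)


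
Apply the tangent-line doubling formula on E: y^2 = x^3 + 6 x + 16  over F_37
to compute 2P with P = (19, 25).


Doubling: s = (3 x1^2 + a) / (2 y1)
s = (3*19^2 + 6) / (2*25) mod 37 = 24
x3 = s^2 - 2 x1 mod 37 = 24^2 - 2*19 = 20
y3 = s (x1 - x3) - y1 mod 37 = 24 * (19 - 20) - 25 = 25

2P = (20, 25)


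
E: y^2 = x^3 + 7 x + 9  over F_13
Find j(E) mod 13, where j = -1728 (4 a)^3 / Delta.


Delta = -16(4 a^3 + 27 b^2) mod 13 = 9
-1728 * (4 a)^3 = -1728 * (4*7)^3 mod 13 = 8
j = 8 * 9^(-1) mod 13 = 11

j = 11 (mod 13)


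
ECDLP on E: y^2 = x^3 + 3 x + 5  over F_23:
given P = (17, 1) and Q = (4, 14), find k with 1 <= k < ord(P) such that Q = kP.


Enumerate multiples of P until we hit Q = (4, 14):
  1P = (17, 1)
  2P = (16, 20)
  3P = (6, 20)
  4P = (18, 7)
  5P = (1, 3)
  6P = (14, 13)
  7P = (8, 9)
  8P = (11, 9)
  9P = (7, 1)
  10P = (22, 22)
  11P = (9, 5)
  12P = (3, 15)
  13P = (4, 9)
  14P = (10, 0)
  15P = (4, 14)
Match found at i = 15.

k = 15


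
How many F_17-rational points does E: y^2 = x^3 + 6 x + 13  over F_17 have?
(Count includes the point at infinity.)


For each x in F_17, count y with y^2 = x^3 + 6 x + 13 mod 17:
  x = 0: RHS = 13, y in [8, 9]  -> 2 point(s)
  x = 2: RHS = 16, y in [4, 13]  -> 2 point(s)
  x = 4: RHS = 16, y in [4, 13]  -> 2 point(s)
  x = 5: RHS = 15, y in [7, 10]  -> 2 point(s)
  x = 10: RHS = 2, y in [6, 11]  -> 2 point(s)
  x = 11: RHS = 16, y in [4, 13]  -> 2 point(s)
  x = 14: RHS = 2, y in [6, 11]  -> 2 point(s)
Affine points: 14. Add the point at infinity: total = 15.

#E(F_17) = 15


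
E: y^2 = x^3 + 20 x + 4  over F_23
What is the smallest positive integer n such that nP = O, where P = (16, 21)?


Compute successive multiples of P until we hit O:
  1P = (16, 21)
  2P = (22, 11)
  3P = (21, 18)
  4P = (2, 12)
  5P = (6, 15)
  6P = (17, 6)
  7P = (8, 20)
  8P = (8, 3)
  ... (continuing to 15P)
  15P = O

ord(P) = 15


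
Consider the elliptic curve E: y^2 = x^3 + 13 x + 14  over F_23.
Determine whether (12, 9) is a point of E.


Check whether y^2 = x^3 + 13 x + 14 (mod 23) for (x, y) = (12, 9).
LHS: y^2 = 9^2 mod 23 = 12
RHS: x^3 + 13 x + 14 = 12^3 + 13*12 + 14 mod 23 = 12
LHS = RHS

Yes, on the curve


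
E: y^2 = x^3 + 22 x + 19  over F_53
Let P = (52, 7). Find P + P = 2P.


Doubling: s = (3 x1^2 + a) / (2 y1)
s = (3*52^2 + 22) / (2*7) mod 53 = 51
x3 = s^2 - 2 x1 mod 53 = 51^2 - 2*52 = 6
y3 = s (x1 - x3) - y1 mod 53 = 51 * (52 - 6) - 7 = 7

2P = (6, 7)


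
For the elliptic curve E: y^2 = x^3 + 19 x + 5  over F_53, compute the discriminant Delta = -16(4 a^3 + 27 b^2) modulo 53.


4 a^3 + 27 b^2 = 4*19^3 + 27*5^2 = 27436 + 675 = 28111
Delta = -16 * (28111) = -449776
Delta mod 53 = 35

Delta = 35 (mod 53)


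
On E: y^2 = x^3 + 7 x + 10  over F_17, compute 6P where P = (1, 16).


k = 6 = 110_2 (binary, LSB first: 011)
Double-and-add from P = (1, 16):
  bit 0 = 0: acc unchanged = O
  bit 1 = 1: acc = O + (6, 9) = (6, 9)
  bit 2 = 1: acc = (6, 9) + (4, 0) = (6, 8)

6P = (6, 8)


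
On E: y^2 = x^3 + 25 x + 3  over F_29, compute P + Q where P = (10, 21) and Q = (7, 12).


P != Q, so use the chord formula.
s = (y2 - y1) / (x2 - x1) = (20) / (26) mod 29 = 3
x3 = s^2 - x1 - x2 mod 29 = 3^2 - 10 - 7 = 21
y3 = s (x1 - x3) - y1 mod 29 = 3 * (10 - 21) - 21 = 4

P + Q = (21, 4)


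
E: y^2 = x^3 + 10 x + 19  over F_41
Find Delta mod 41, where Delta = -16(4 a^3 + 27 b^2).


4 a^3 + 27 b^2 = 4*10^3 + 27*19^2 = 4000 + 9747 = 13747
Delta = -16 * (13747) = -219952
Delta mod 41 = 13

Delta = 13 (mod 41)


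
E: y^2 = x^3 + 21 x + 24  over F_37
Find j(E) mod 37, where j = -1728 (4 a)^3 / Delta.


Delta = -16(4 a^3 + 27 b^2) mod 37 = 29
-1728 * (4 a)^3 = -1728 * (4*21)^3 mod 37 = 11
j = 11 * 29^(-1) mod 37 = 31

j = 31 (mod 37)


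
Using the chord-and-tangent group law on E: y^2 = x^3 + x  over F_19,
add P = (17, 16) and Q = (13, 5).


P != Q, so use the chord formula.
s = (y2 - y1) / (x2 - x1) = (8) / (15) mod 19 = 17
x3 = s^2 - x1 - x2 mod 19 = 17^2 - 17 - 13 = 12
y3 = s (x1 - x3) - y1 mod 19 = 17 * (17 - 12) - 16 = 12

P + Q = (12, 12)


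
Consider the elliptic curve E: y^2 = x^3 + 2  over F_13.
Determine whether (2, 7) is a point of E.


Check whether y^2 = x^3 + 0 x + 2 (mod 13) for (x, y) = (2, 7).
LHS: y^2 = 7^2 mod 13 = 10
RHS: x^3 + 0 x + 2 = 2^3 + 0*2 + 2 mod 13 = 10
LHS = RHS

Yes, on the curve


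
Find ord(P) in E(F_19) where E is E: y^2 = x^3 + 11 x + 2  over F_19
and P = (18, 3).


Compute successive multiples of P until we hit O:
  1P = (18, 3)
  2P = (18, 16)
  3P = O

ord(P) = 3


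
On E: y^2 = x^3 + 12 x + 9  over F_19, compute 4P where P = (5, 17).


k = 4 = 100_2 (binary, LSB first: 001)
Double-and-add from P = (5, 17):
  bit 0 = 0: acc unchanged = O
  bit 1 = 0: acc unchanged = O
  bit 2 = 1: acc = O + (4, 8) = (4, 8)

4P = (4, 8)


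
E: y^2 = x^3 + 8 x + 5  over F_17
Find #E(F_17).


For each x in F_17, count y with y^2 = x^3 + 8 x + 5 mod 17:
  x = 4: RHS = 16, y in [4, 13]  -> 2 point(s)
  x = 5: RHS = 0, y in [0]  -> 1 point(s)
  x = 7: RHS = 13, y in [8, 9]  -> 2 point(s)
  x = 11: RHS = 13, y in [8, 9]  -> 2 point(s)
  x = 15: RHS = 15, y in [7, 10]  -> 2 point(s)
  x = 16: RHS = 13, y in [8, 9]  -> 2 point(s)
Affine points: 11. Add the point at infinity: total = 12.

#E(F_17) = 12


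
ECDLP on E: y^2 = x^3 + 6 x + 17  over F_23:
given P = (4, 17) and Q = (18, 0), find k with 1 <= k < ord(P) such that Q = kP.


Enumerate multiples of P until we hit Q = (18, 0):
  1P = (4, 17)
  2P = (18, 0)
Match found at i = 2.

k = 2


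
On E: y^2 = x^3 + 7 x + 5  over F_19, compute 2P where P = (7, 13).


Doubling: s = (3 x1^2 + a) / (2 y1)
s = (3*7^2 + 7) / (2*13) mod 19 = 3
x3 = s^2 - 2 x1 mod 19 = 3^2 - 2*7 = 14
y3 = s (x1 - x3) - y1 mod 19 = 3 * (7 - 14) - 13 = 4

2P = (14, 4)


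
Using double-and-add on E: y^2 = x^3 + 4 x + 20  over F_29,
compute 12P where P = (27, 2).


k = 12 = 1100_2 (binary, LSB first: 0011)
Double-and-add from P = (27, 2):
  bit 0 = 0: acc unchanged = O
  bit 1 = 0: acc unchanged = O
  bit 2 = 1: acc = O + (17, 10) = (17, 10)
  bit 3 = 1: acc = (17, 10) + (19, 16) = (2, 6)

12P = (2, 6)


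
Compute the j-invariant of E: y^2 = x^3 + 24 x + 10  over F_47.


Delta = -16(4 a^3 + 27 b^2) mod 47 = 32
-1728 * (4 a)^3 = -1728 * (4*24)^3 mod 47 = 41
j = 41 * 32^(-1) mod 47 = 38

j = 38 (mod 47)


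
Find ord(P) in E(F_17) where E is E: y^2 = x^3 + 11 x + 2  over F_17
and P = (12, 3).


Compute successive multiples of P until we hit O:
  1P = (12, 3)
  2P = (2, 10)
  3P = (4, 5)
  4P = (0, 11)
  5P = (13, 9)
  6P = (11, 3)
  7P = (11, 14)
  8P = (13, 8)
  ... (continuing to 13P)
  13P = O

ord(P) = 13


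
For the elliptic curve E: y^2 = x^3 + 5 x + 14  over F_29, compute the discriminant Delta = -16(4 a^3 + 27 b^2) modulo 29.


4 a^3 + 27 b^2 = 4*5^3 + 27*14^2 = 500 + 5292 = 5792
Delta = -16 * (5792) = -92672
Delta mod 29 = 12

Delta = 12 (mod 29)


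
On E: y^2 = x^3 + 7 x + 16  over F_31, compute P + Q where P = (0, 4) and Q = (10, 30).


P != Q, so use the chord formula.
s = (y2 - y1) / (x2 - x1) = (26) / (10) mod 31 = 15
x3 = s^2 - x1 - x2 mod 31 = 15^2 - 0 - 10 = 29
y3 = s (x1 - x3) - y1 mod 31 = 15 * (0 - 29) - 4 = 26

P + Q = (29, 26)


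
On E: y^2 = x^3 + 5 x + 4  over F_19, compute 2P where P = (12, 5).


Doubling: s = (3 x1^2 + a) / (2 y1)
s = (3*12^2 + 5) / (2*5) mod 19 = 0
x3 = s^2 - 2 x1 mod 19 = 0^2 - 2*12 = 14
y3 = s (x1 - x3) - y1 mod 19 = 0 * (12 - 14) - 5 = 14

2P = (14, 14)


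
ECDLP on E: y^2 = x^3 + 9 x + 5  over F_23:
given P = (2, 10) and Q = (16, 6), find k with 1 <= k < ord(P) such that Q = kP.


Enumerate multiples of P until we hit Q = (16, 6):
  1P = (2, 10)
  2P = (22, 15)
  3P = (12, 22)
  4P = (4, 6)
  5P = (21, 5)
  6P = (3, 6)
  7P = (11, 3)
  8P = (16, 6)
Match found at i = 8.

k = 8


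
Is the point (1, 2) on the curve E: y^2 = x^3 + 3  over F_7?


Check whether y^2 = x^3 + 0 x + 3 (mod 7) for (x, y) = (1, 2).
LHS: y^2 = 2^2 mod 7 = 4
RHS: x^3 + 0 x + 3 = 1^3 + 0*1 + 3 mod 7 = 4
LHS = RHS

Yes, on the curve


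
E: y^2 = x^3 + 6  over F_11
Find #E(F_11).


For each x in F_11, count y with y^2 = x^3 + 0 x + 6 mod 11:
  x = 2: RHS = 3, y in [5, 6]  -> 2 point(s)
  x = 3: RHS = 0, y in [0]  -> 1 point(s)
  x = 4: RHS = 4, y in [2, 9]  -> 2 point(s)
  x = 8: RHS = 1, y in [1, 10]  -> 2 point(s)
  x = 9: RHS = 9, y in [3, 8]  -> 2 point(s)
  x = 10: RHS = 5, y in [4, 7]  -> 2 point(s)
Affine points: 11. Add the point at infinity: total = 12.

#E(F_11) = 12


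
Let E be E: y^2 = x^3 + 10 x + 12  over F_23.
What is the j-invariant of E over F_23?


Delta = -16(4 a^3 + 27 b^2) mod 23 = 16
-1728 * (4 a)^3 = -1728 * (4*10)^3 mod 23 = 4
j = 4 * 16^(-1) mod 23 = 6

j = 6 (mod 23)


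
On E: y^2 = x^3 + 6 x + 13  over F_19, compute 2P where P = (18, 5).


Doubling: s = (3 x1^2 + a) / (2 y1)
s = (3*18^2 + 6) / (2*5) mod 19 = 18
x3 = s^2 - 2 x1 mod 19 = 18^2 - 2*18 = 3
y3 = s (x1 - x3) - y1 mod 19 = 18 * (18 - 3) - 5 = 18

2P = (3, 18)


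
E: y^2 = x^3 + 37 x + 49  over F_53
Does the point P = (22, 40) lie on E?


Check whether y^2 = x^3 + 37 x + 49 (mod 53) for (x, y) = (22, 40).
LHS: y^2 = 40^2 mod 53 = 10
RHS: x^3 + 37 x + 49 = 22^3 + 37*22 + 49 mod 53 = 10
LHS = RHS

Yes, on the curve


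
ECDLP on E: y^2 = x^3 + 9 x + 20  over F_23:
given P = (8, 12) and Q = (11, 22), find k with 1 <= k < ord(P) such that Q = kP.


Enumerate multiples of P until we hit Q = (11, 22):
  1P = (8, 12)
  2P = (20, 14)
  3P = (11, 22)
Match found at i = 3.

k = 3


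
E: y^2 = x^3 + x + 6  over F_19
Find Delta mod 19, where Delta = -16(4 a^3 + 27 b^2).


4 a^3 + 27 b^2 = 4*1^3 + 27*6^2 = 4 + 972 = 976
Delta = -16 * (976) = -15616
Delta mod 19 = 2

Delta = 2 (mod 19)


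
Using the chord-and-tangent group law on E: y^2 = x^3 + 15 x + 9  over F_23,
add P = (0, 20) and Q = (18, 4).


P != Q, so use the chord formula.
s = (y2 - y1) / (x2 - x1) = (7) / (18) mod 23 = 17
x3 = s^2 - x1 - x2 mod 23 = 17^2 - 0 - 18 = 18
y3 = s (x1 - x3) - y1 mod 23 = 17 * (0 - 18) - 20 = 19

P + Q = (18, 19)


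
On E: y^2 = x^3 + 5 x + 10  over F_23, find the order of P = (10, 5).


Compute successive multiples of P until we hit O:
  1P = (10, 5)
  2P = (19, 8)
  3P = (12, 2)
  4P = (9, 5)
  5P = (4, 18)
  6P = (22, 21)
  7P = (3, 12)
  8P = (11, 19)
  ... (continuing to 26P)
  26P = O

ord(P) = 26


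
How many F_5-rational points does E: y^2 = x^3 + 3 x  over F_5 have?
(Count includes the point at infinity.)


For each x in F_5, count y with y^2 = x^3 + 3 x + 0 mod 5:
  x = 0: RHS = 0, y in [0]  -> 1 point(s)
  x = 1: RHS = 4, y in [2, 3]  -> 2 point(s)
  x = 2: RHS = 4, y in [2, 3]  -> 2 point(s)
  x = 3: RHS = 1, y in [1, 4]  -> 2 point(s)
  x = 4: RHS = 1, y in [1, 4]  -> 2 point(s)
Affine points: 9. Add the point at infinity: total = 10.

#E(F_5) = 10


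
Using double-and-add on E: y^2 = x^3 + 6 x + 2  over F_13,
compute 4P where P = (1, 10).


k = 4 = 100_2 (binary, LSB first: 001)
Double-and-add from P = (1, 10):
  bit 0 = 0: acc unchanged = O
  bit 1 = 0: acc unchanged = O
  bit 2 = 1: acc = O + (7, 6) = (7, 6)

4P = (7, 6)


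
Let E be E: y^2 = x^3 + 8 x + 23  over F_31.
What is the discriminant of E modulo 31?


4 a^3 + 27 b^2 = 4*8^3 + 27*23^2 = 2048 + 14283 = 16331
Delta = -16 * (16331) = -261296
Delta mod 31 = 3

Delta = 3 (mod 31)


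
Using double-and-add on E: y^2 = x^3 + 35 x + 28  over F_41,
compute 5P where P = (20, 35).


k = 5 = 101_2 (binary, LSB first: 101)
Double-and-add from P = (20, 35):
  bit 0 = 1: acc = O + (20, 35) = (20, 35)
  bit 1 = 0: acc unchanged = (20, 35)
  bit 2 = 1: acc = (20, 35) + (26, 8) = (5, 0)

5P = (5, 0)


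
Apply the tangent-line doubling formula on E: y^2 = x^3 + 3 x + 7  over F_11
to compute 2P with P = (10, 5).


Doubling: s = (3 x1^2 + a) / (2 y1)
s = (3*10^2 + 3) / (2*5) mod 11 = 5
x3 = s^2 - 2 x1 mod 11 = 5^2 - 2*10 = 5
y3 = s (x1 - x3) - y1 mod 11 = 5 * (10 - 5) - 5 = 9

2P = (5, 9)


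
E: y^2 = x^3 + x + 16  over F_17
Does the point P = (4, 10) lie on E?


Check whether y^2 = x^3 + 1 x + 16 (mod 17) for (x, y) = (4, 10).
LHS: y^2 = 10^2 mod 17 = 15
RHS: x^3 + 1 x + 16 = 4^3 + 1*4 + 16 mod 17 = 16
LHS != RHS

No, not on the curve


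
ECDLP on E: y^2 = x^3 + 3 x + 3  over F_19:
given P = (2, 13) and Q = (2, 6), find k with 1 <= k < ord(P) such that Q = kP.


Enumerate multiples of P until we hit Q = (2, 6):
  1P = (2, 13)
  2P = (13, 15)
  3P = (10, 8)
  4P = (16, 10)
  5P = (12, 0)
  6P = (16, 9)
  7P = (10, 11)
  8P = (13, 4)
  9P = (2, 6)
Match found at i = 9.

k = 9


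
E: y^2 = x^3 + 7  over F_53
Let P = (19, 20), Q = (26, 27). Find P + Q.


P != Q, so use the chord formula.
s = (y2 - y1) / (x2 - x1) = (7) / (7) mod 53 = 1
x3 = s^2 - x1 - x2 mod 53 = 1^2 - 19 - 26 = 9
y3 = s (x1 - x3) - y1 mod 53 = 1 * (19 - 9) - 20 = 43

P + Q = (9, 43)


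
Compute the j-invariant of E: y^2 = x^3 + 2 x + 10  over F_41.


Delta = -16(4 a^3 + 27 b^2) mod 41 = 35
-1728 * (4 a)^3 = -1728 * (4*2)^3 mod 41 = 3
j = 3 * 35^(-1) mod 41 = 20

j = 20 (mod 41)


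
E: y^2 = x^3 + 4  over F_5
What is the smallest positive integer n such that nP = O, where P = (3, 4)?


Compute successive multiples of P until we hit O:
  1P = (3, 4)
  2P = (0, 3)
  3P = (1, 0)
  4P = (0, 2)
  5P = (3, 1)
  6P = O

ord(P) = 6


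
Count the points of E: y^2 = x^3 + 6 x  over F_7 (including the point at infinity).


For each x in F_7, count y with y^2 = x^3 + 6 x + 0 mod 7:
  x = 0: RHS = 0, y in [0]  -> 1 point(s)
  x = 1: RHS = 0, y in [0]  -> 1 point(s)
  x = 4: RHS = 4, y in [2, 5]  -> 2 point(s)
  x = 5: RHS = 1, y in [1, 6]  -> 2 point(s)
  x = 6: RHS = 0, y in [0]  -> 1 point(s)
Affine points: 7. Add the point at infinity: total = 8.

#E(F_7) = 8


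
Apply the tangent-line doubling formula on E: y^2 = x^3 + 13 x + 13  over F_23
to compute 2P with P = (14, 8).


Doubling: s = (3 x1^2 + a) / (2 y1)
s = (3*14^2 + 13) / (2*8) mod 23 = 16
x3 = s^2 - 2 x1 mod 23 = 16^2 - 2*14 = 21
y3 = s (x1 - x3) - y1 mod 23 = 16 * (14 - 21) - 8 = 18

2P = (21, 18)


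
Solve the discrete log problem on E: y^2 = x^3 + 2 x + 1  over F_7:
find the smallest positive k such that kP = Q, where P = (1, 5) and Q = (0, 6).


Enumerate multiples of P until we hit Q = (0, 6):
  1P = (1, 5)
  2P = (0, 6)
Match found at i = 2.

k = 2


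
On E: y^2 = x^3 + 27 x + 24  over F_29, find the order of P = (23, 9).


Compute successive multiples of P until we hit O:
  1P = (23, 9)
  2P = (3, 25)
  3P = (28, 24)
  4P = (16, 12)
  5P = (18, 22)
  6P = (11, 12)
  7P = (15, 18)
  8P = (19, 1)
  ... (continuing to 39P)
  39P = O

ord(P) = 39


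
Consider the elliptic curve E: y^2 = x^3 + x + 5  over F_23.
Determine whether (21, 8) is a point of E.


Check whether y^2 = x^3 + 1 x + 5 (mod 23) for (x, y) = (21, 8).
LHS: y^2 = 8^2 mod 23 = 18
RHS: x^3 + 1 x + 5 = 21^3 + 1*21 + 5 mod 23 = 18
LHS = RHS

Yes, on the curve


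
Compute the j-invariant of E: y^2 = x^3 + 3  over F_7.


Delta = -16(4 a^3 + 27 b^2) mod 7 = 4
-1728 * (4 a)^3 = -1728 * (4*0)^3 mod 7 = 0
j = 0 * 4^(-1) mod 7 = 0

j = 0 (mod 7)


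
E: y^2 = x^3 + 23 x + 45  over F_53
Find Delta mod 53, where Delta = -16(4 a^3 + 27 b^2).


4 a^3 + 27 b^2 = 4*23^3 + 27*45^2 = 48668 + 54675 = 103343
Delta = -16 * (103343) = -1653488
Delta mod 53 = 6

Delta = 6 (mod 53)


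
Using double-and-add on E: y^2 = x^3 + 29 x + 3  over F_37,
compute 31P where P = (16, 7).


k = 31 = 11111_2 (binary, LSB first: 11111)
Double-and-add from P = (16, 7):
  bit 0 = 1: acc = O + (16, 7) = (16, 7)
  bit 1 = 1: acc = (16, 7) + (1, 25) = (17, 9)
  bit 2 = 1: acc = (17, 9) + (8, 9) = (12, 28)
  bit 3 = 1: acc = (12, 28) + (25, 31) = (11, 32)
  bit 4 = 1: acc = (11, 32) + (35, 14) = (17, 28)

31P = (17, 28)


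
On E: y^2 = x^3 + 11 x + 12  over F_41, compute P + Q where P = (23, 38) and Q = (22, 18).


P != Q, so use the chord formula.
s = (y2 - y1) / (x2 - x1) = (21) / (40) mod 41 = 20
x3 = s^2 - x1 - x2 mod 41 = 20^2 - 23 - 22 = 27
y3 = s (x1 - x3) - y1 mod 41 = 20 * (23 - 27) - 38 = 5

P + Q = (27, 5)


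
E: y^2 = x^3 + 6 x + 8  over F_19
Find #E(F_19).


For each x in F_19, count y with y^2 = x^3 + 6 x + 8 mod 19:
  x = 2: RHS = 9, y in [3, 16]  -> 2 point(s)
  x = 4: RHS = 1, y in [1, 18]  -> 2 point(s)
  x = 5: RHS = 11, y in [7, 12]  -> 2 point(s)
  x = 8: RHS = 17, y in [6, 13]  -> 2 point(s)
  x = 10: RHS = 4, y in [2, 17]  -> 2 point(s)
  x = 14: RHS = 5, y in [9, 10]  -> 2 point(s)
  x = 16: RHS = 1, y in [1, 18]  -> 2 point(s)
  x = 17: RHS = 7, y in [8, 11]  -> 2 point(s)
  x = 18: RHS = 1, y in [1, 18]  -> 2 point(s)
Affine points: 18. Add the point at infinity: total = 19.

#E(F_19) = 19


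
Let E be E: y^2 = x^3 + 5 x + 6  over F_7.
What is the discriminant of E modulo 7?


4 a^3 + 27 b^2 = 4*5^3 + 27*6^2 = 500 + 972 = 1472
Delta = -16 * (1472) = -23552
Delta mod 7 = 3

Delta = 3 (mod 7)


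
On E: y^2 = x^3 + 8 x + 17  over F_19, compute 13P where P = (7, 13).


k = 13 = 1101_2 (binary, LSB first: 1011)
Double-and-add from P = (7, 13):
  bit 0 = 1: acc = O + (7, 13) = (7, 13)
  bit 1 = 0: acc unchanged = (7, 13)
  bit 2 = 1: acc = (7, 13) + (1, 11) = (9, 18)
  bit 3 = 1: acc = (9, 18) + (3, 7) = (13, 0)

13P = (13, 0)


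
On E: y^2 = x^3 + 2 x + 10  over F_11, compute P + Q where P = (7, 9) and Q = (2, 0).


P != Q, so use the chord formula.
s = (y2 - y1) / (x2 - x1) = (2) / (6) mod 11 = 4
x3 = s^2 - x1 - x2 mod 11 = 4^2 - 7 - 2 = 7
y3 = s (x1 - x3) - y1 mod 11 = 4 * (7 - 7) - 9 = 2

P + Q = (7, 2)


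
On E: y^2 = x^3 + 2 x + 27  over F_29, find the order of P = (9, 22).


Compute successive multiples of P until we hit O:
  1P = (9, 22)
  2P = (20, 11)
  3P = (1, 28)
  4P = (25, 19)
  5P = (28, 16)
  6P = (26, 20)
  7P = (19, 15)
  8P = (7, 23)
  ... (continuing to 21P)
  21P = O

ord(P) = 21


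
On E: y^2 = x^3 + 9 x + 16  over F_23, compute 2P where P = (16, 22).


Doubling: s = (3 x1^2 + a) / (2 y1)
s = (3*16^2 + 9) / (2*22) mod 23 = 14
x3 = s^2 - 2 x1 mod 23 = 14^2 - 2*16 = 3
y3 = s (x1 - x3) - y1 mod 23 = 14 * (16 - 3) - 22 = 22

2P = (3, 22)


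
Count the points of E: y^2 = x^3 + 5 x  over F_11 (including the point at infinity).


For each x in F_11, count y with y^2 = x^3 + 5 x + 0 mod 11:
  x = 0: RHS = 0, y in [0]  -> 1 point(s)
  x = 3: RHS = 9, y in [3, 8]  -> 2 point(s)
  x = 6: RHS = 4, y in [2, 9]  -> 2 point(s)
  x = 7: RHS = 4, y in [2, 9]  -> 2 point(s)
  x = 9: RHS = 4, y in [2, 9]  -> 2 point(s)
  x = 10: RHS = 5, y in [4, 7]  -> 2 point(s)
Affine points: 11. Add the point at infinity: total = 12.

#E(F_11) = 12


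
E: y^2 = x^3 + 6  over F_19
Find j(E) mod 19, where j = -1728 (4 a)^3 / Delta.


Delta = -16(4 a^3 + 27 b^2) mod 19 = 9
-1728 * (4 a)^3 = -1728 * (4*0)^3 mod 19 = 0
j = 0 * 9^(-1) mod 19 = 0

j = 0 (mod 19)


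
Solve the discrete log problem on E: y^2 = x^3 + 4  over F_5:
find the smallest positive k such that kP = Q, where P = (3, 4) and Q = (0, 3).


Enumerate multiples of P until we hit Q = (0, 3):
  1P = (3, 4)
  2P = (0, 3)
Match found at i = 2.

k = 2


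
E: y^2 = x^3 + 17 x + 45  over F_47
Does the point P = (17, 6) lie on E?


Check whether y^2 = x^3 + 17 x + 45 (mod 47) for (x, y) = (17, 6).
LHS: y^2 = 6^2 mod 47 = 36
RHS: x^3 + 17 x + 45 = 17^3 + 17*17 + 45 mod 47 = 30
LHS != RHS

No, not on the curve


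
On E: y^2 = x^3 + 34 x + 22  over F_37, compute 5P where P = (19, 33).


k = 5 = 101_2 (binary, LSB first: 101)
Double-and-add from P = (19, 33):
  bit 0 = 1: acc = O + (19, 33) = (19, 33)
  bit 1 = 0: acc unchanged = (19, 33)
  bit 2 = 1: acc = (19, 33) + (7, 14) = (4, 0)

5P = (4, 0)


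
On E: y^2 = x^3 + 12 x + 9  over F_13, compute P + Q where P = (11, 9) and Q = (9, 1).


P != Q, so use the chord formula.
s = (y2 - y1) / (x2 - x1) = (5) / (11) mod 13 = 4
x3 = s^2 - x1 - x2 mod 13 = 4^2 - 11 - 9 = 9
y3 = s (x1 - x3) - y1 mod 13 = 4 * (11 - 9) - 9 = 12

P + Q = (9, 12)


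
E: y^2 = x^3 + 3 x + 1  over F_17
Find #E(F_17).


For each x in F_17, count y with y^2 = x^3 + 3 x + 1 mod 17:
  x = 0: RHS = 1, y in [1, 16]  -> 2 point(s)
  x = 2: RHS = 15, y in [7, 10]  -> 2 point(s)
  x = 4: RHS = 9, y in [3, 14]  -> 2 point(s)
  x = 7: RHS = 8, y in [5, 12]  -> 2 point(s)
  x = 9: RHS = 9, y in [3, 14]  -> 2 point(s)
  x = 14: RHS = 16, y in [4, 13]  -> 2 point(s)
  x = 15: RHS = 4, y in [2, 15]  -> 2 point(s)
Affine points: 14. Add the point at infinity: total = 15.

#E(F_17) = 15


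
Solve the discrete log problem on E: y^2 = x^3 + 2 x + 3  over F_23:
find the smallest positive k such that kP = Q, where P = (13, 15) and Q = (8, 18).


Enumerate multiples of P until we hit Q = (8, 18):
  1P = (13, 15)
  2P = (0, 7)
  3P = (18, 12)
  4P = (8, 5)
  5P = (6, 22)
  6P = (5, 0)
  7P = (6, 1)
  8P = (8, 18)
Match found at i = 8.

k = 8


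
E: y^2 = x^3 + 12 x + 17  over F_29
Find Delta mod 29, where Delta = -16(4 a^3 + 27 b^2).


4 a^3 + 27 b^2 = 4*12^3 + 27*17^2 = 6912 + 7803 = 14715
Delta = -16 * (14715) = -235440
Delta mod 29 = 11

Delta = 11 (mod 29)


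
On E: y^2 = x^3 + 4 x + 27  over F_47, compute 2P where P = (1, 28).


Doubling: s = (3 x1^2 + a) / (2 y1)
s = (3*1^2 + 4) / (2*28) mod 47 = 6
x3 = s^2 - 2 x1 mod 47 = 6^2 - 2*1 = 34
y3 = s (x1 - x3) - y1 mod 47 = 6 * (1 - 34) - 28 = 9

2P = (34, 9)


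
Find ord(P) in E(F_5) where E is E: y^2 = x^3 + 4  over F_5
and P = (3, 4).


Compute successive multiples of P until we hit O:
  1P = (3, 4)
  2P = (0, 3)
  3P = (1, 0)
  4P = (0, 2)
  5P = (3, 1)
  6P = O

ord(P) = 6


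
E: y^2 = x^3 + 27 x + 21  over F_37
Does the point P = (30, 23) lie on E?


Check whether y^2 = x^3 + 27 x + 21 (mod 37) for (x, y) = (30, 23).
LHS: y^2 = 23^2 mod 37 = 11
RHS: x^3 + 27 x + 21 = 30^3 + 27*30 + 21 mod 37 = 7
LHS != RHS

No, not on the curve


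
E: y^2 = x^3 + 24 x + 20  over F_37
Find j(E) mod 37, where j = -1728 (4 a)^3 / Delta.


Delta = -16(4 a^3 + 27 b^2) mod 37 = 35
-1728 * (4 a)^3 = -1728 * (4*24)^3 mod 37 = 23
j = 23 * 35^(-1) mod 37 = 7

j = 7 (mod 37)


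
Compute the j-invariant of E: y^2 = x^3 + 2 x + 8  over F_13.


Delta = -16(4 a^3 + 27 b^2) mod 13 = 11
-1728 * (4 a)^3 = -1728 * (4*2)^3 mod 13 = 5
j = 5 * 11^(-1) mod 13 = 4

j = 4 (mod 13)


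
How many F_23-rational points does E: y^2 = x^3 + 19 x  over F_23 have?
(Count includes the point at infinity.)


For each x in F_23, count y with y^2 = x^3 + 19 x + 0 mod 23:
  x = 0: RHS = 0, y in [0]  -> 1 point(s)
  x = 2: RHS = 0, y in [0]  -> 1 point(s)
  x = 4: RHS = 2, y in [5, 18]  -> 2 point(s)
  x = 5: RHS = 13, y in [6, 17]  -> 2 point(s)
  x = 6: RHS = 8, y in [10, 13]  -> 2 point(s)
  x = 7: RHS = 16, y in [4, 19]  -> 2 point(s)
  x = 9: RHS = 3, y in [7, 16]  -> 2 point(s)
  x = 12: RHS = 1, y in [1, 22]  -> 2 point(s)
  x = 13: RHS = 6, y in [11, 12]  -> 2 point(s)
  x = 15: RHS = 3, y in [7, 16]  -> 2 point(s)
  x = 20: RHS = 8, y in [10, 13]  -> 2 point(s)
  x = 21: RHS = 0, y in [0]  -> 1 point(s)
  x = 22: RHS = 3, y in [7, 16]  -> 2 point(s)
Affine points: 23. Add the point at infinity: total = 24.

#E(F_23) = 24


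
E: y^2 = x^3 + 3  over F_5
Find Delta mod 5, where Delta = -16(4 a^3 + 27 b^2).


4 a^3 + 27 b^2 = 4*0^3 + 27*3^2 = 0 + 243 = 243
Delta = -16 * (243) = -3888
Delta mod 5 = 2

Delta = 2 (mod 5)


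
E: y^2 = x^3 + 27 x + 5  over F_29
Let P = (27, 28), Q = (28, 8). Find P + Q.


P != Q, so use the chord formula.
s = (y2 - y1) / (x2 - x1) = (9) / (1) mod 29 = 9
x3 = s^2 - x1 - x2 mod 29 = 9^2 - 27 - 28 = 26
y3 = s (x1 - x3) - y1 mod 29 = 9 * (27 - 26) - 28 = 10

P + Q = (26, 10)


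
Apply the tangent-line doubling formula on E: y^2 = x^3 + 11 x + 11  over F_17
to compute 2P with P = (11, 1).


Doubling: s = (3 x1^2 + a) / (2 y1)
s = (3*11^2 + 11) / (2*1) mod 17 = 0
x3 = s^2 - 2 x1 mod 17 = 0^2 - 2*11 = 12
y3 = s (x1 - x3) - y1 mod 17 = 0 * (11 - 12) - 1 = 16

2P = (12, 16)


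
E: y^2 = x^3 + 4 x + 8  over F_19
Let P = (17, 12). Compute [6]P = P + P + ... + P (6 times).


k = 6 = 110_2 (binary, LSB first: 011)
Double-and-add from P = (17, 12):
  bit 0 = 0: acc unchanged = O
  bit 1 = 1: acc = O + (15, 2) = (15, 2)
  bit 2 = 1: acc = (15, 2) + (6, 1) = (2, 10)

6P = (2, 10)


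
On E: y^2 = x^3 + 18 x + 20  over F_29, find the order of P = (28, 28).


Compute successive multiples of P until we hit O:
  1P = (28, 28)
  2P = (18, 12)
  3P = (25, 0)
  4P = (18, 17)
  5P = (28, 1)
  6P = O

ord(P) = 6


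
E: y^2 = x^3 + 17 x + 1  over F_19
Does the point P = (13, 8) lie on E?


Check whether y^2 = x^3 + 17 x + 1 (mod 19) for (x, y) = (13, 8).
LHS: y^2 = 8^2 mod 19 = 7
RHS: x^3 + 17 x + 1 = 13^3 + 17*13 + 1 mod 19 = 6
LHS != RHS

No, not on the curve


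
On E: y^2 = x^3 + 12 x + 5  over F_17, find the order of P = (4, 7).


Compute successive multiples of P until we hit O:
  1P = (4, 7)
  2P = (1, 1)
  3P = (16, 3)
  4P = (16, 14)
  5P = (1, 16)
  6P = (4, 10)
  7P = O

ord(P) = 7


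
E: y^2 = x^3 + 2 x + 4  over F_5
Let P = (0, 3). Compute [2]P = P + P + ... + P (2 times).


k = 2 = 10_2 (binary, LSB first: 01)
Double-and-add from P = (0, 3):
  bit 0 = 0: acc unchanged = O
  bit 1 = 1: acc = O + (4, 4) = (4, 4)

2P = (4, 4)


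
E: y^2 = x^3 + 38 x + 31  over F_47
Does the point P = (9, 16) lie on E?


Check whether y^2 = x^3 + 38 x + 31 (mod 47) for (x, y) = (9, 16).
LHS: y^2 = 16^2 mod 47 = 21
RHS: x^3 + 38 x + 31 = 9^3 + 38*9 + 31 mod 47 = 21
LHS = RHS

Yes, on the curve


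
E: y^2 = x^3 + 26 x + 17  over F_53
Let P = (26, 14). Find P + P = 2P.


Doubling: s = (3 x1^2 + a) / (2 y1)
s = (3*26^2 + 26) / (2*14) mod 53 = 9
x3 = s^2 - 2 x1 mod 53 = 9^2 - 2*26 = 29
y3 = s (x1 - x3) - y1 mod 53 = 9 * (26 - 29) - 14 = 12

2P = (29, 12)


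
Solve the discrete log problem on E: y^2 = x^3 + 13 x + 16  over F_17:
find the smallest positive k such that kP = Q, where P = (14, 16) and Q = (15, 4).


Enumerate multiples of P until we hit Q = (15, 4):
  1P = (14, 16)
  2P = (15, 4)
Match found at i = 2.

k = 2


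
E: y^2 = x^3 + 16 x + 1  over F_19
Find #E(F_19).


For each x in F_19, count y with y^2 = x^3 + 16 x + 1 mod 19:
  x = 0: RHS = 1, y in [1, 18]  -> 2 point(s)
  x = 3: RHS = 0, y in [0]  -> 1 point(s)
  x = 5: RHS = 16, y in [4, 15]  -> 2 point(s)
  x = 6: RHS = 9, y in [3, 16]  -> 2 point(s)
  x = 7: RHS = 0, y in [0]  -> 1 point(s)
  x = 9: RHS = 0, y in [0]  -> 1 point(s)
  x = 11: RHS = 7, y in [8, 11]  -> 2 point(s)
  x = 14: RHS = 5, y in [9, 10]  -> 2 point(s)
  x = 15: RHS = 6, y in [5, 14]  -> 2 point(s)
Affine points: 15. Add the point at infinity: total = 16.

#E(F_19) = 16


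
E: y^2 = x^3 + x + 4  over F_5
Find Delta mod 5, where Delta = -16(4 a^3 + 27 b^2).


4 a^3 + 27 b^2 = 4*1^3 + 27*4^2 = 4 + 432 = 436
Delta = -16 * (436) = -6976
Delta mod 5 = 4

Delta = 4 (mod 5)


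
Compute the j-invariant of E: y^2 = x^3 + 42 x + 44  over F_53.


Delta = -16(4 a^3 + 27 b^2) mod 53 = 1
-1728 * (4 a)^3 = -1728 * (4*42)^3 mod 53 = 45
j = 45 * 1^(-1) mod 53 = 45

j = 45 (mod 53)


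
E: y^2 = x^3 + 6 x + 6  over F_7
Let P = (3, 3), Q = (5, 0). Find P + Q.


P != Q, so use the chord formula.
s = (y2 - y1) / (x2 - x1) = (4) / (2) mod 7 = 2
x3 = s^2 - x1 - x2 mod 7 = 2^2 - 3 - 5 = 3
y3 = s (x1 - x3) - y1 mod 7 = 2 * (3 - 3) - 3 = 4

P + Q = (3, 4)


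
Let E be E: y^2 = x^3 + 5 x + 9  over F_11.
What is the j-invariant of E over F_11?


Delta = -16(4 a^3 + 27 b^2) mod 11 = 7
-1728 * (4 a)^3 = -1728 * (4*5)^3 mod 11 = 8
j = 8 * 7^(-1) mod 11 = 9

j = 9 (mod 11)


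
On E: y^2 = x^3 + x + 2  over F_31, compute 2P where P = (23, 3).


Doubling: s = (3 x1^2 + a) / (2 y1)
s = (3*23^2 + 1) / (2*3) mod 31 = 27
x3 = s^2 - 2 x1 mod 31 = 27^2 - 2*23 = 1
y3 = s (x1 - x3) - y1 mod 31 = 27 * (23 - 1) - 3 = 2

2P = (1, 2)


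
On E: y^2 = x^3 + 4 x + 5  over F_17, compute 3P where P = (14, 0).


k = 3 = 11_2 (binary, LSB first: 11)
Double-and-add from P = (14, 0):
  bit 0 = 1: acc = O + (14, 0) = (14, 0)
  bit 1 = 1: acc = (14, 0) + O = (14, 0)

3P = (14, 0)


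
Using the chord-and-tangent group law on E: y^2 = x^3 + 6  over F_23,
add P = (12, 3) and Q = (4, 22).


P != Q, so use the chord formula.
s = (y2 - y1) / (x2 - x1) = (19) / (15) mod 23 = 12
x3 = s^2 - x1 - x2 mod 23 = 12^2 - 12 - 4 = 13
y3 = s (x1 - x3) - y1 mod 23 = 12 * (12 - 13) - 3 = 8

P + Q = (13, 8)


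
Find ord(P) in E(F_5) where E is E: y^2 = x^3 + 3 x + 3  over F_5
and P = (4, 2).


Compute successive multiples of P until we hit O:
  1P = (4, 2)
  2P = (3, 2)
  3P = (3, 3)
  4P = (4, 3)
  5P = O

ord(P) = 5


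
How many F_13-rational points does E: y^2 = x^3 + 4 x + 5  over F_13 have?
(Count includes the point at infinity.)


For each x in F_13, count y with y^2 = x^3 + 4 x + 5 mod 13:
  x = 1: RHS = 10, y in [6, 7]  -> 2 point(s)
  x = 7: RHS = 12, y in [5, 8]  -> 2 point(s)
  x = 8: RHS = 3, y in [4, 9]  -> 2 point(s)
  x = 9: RHS = 3, y in [4, 9]  -> 2 point(s)
  x = 12: RHS = 0, y in [0]  -> 1 point(s)
Affine points: 9. Add the point at infinity: total = 10.

#E(F_13) = 10


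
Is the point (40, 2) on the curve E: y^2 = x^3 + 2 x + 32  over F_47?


Check whether y^2 = x^3 + 2 x + 32 (mod 47) for (x, y) = (40, 2).
LHS: y^2 = 2^2 mod 47 = 4
RHS: x^3 + 2 x + 32 = 40^3 + 2*40 + 32 mod 47 = 4
LHS = RHS

Yes, on the curve


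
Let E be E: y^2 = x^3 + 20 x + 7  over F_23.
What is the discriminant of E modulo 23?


4 a^3 + 27 b^2 = 4*20^3 + 27*7^2 = 32000 + 1323 = 33323
Delta = -16 * (33323) = -533168
Delta mod 23 = 18

Delta = 18 (mod 23)


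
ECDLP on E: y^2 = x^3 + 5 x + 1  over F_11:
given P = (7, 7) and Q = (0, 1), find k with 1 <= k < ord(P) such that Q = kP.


Enumerate multiples of P until we hit Q = (0, 1):
  1P = (7, 7)
  2P = (6, 7)
  3P = (9, 4)
  4P = (0, 10)
  5P = (8, 6)
  6P = (8, 5)
  7P = (0, 1)
Match found at i = 7.

k = 7


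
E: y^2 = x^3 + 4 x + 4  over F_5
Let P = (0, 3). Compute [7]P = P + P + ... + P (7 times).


k = 7 = 111_2 (binary, LSB first: 111)
Double-and-add from P = (0, 3):
  bit 0 = 1: acc = O + (0, 3) = (0, 3)
  bit 1 = 1: acc = (0, 3) + (1, 3) = (4, 2)
  bit 2 = 1: acc = (4, 2) + (2, 0) = (0, 2)

7P = (0, 2)


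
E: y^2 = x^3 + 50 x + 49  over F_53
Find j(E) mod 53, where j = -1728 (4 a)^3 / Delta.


Delta = -16(4 a^3 + 27 b^2) mod 53 = 10
-1728 * (4 a)^3 = -1728 * (4*50)^3 mod 53 = 17
j = 17 * 10^(-1) mod 53 = 7

j = 7 (mod 53)


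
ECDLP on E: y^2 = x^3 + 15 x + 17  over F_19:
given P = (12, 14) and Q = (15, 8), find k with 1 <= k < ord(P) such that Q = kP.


Enumerate multiples of P until we hit Q = (15, 8):
  1P = (12, 14)
  2P = (15, 8)
Match found at i = 2.

k = 2


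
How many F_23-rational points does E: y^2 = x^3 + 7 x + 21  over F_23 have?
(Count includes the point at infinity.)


For each x in F_23, count y with y^2 = x^3 + 7 x + 21 mod 23:
  x = 1: RHS = 6, y in [11, 12]  -> 2 point(s)
  x = 3: RHS = 0, y in [0]  -> 1 point(s)
  x = 6: RHS = 3, y in [7, 16]  -> 2 point(s)
  x = 9: RHS = 8, y in [10, 13]  -> 2 point(s)
  x = 11: RHS = 3, y in [7, 16]  -> 2 point(s)
  x = 12: RHS = 16, y in [4, 19]  -> 2 point(s)
  x = 13: RHS = 9, y in [3, 20]  -> 2 point(s)
  x = 17: RHS = 16, y in [4, 19]  -> 2 point(s)
  x = 22: RHS = 13, y in [6, 17]  -> 2 point(s)
Affine points: 17. Add the point at infinity: total = 18.

#E(F_23) = 18


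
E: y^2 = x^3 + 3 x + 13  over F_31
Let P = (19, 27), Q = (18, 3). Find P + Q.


P != Q, so use the chord formula.
s = (y2 - y1) / (x2 - x1) = (7) / (30) mod 31 = 24
x3 = s^2 - x1 - x2 mod 31 = 24^2 - 19 - 18 = 12
y3 = s (x1 - x3) - y1 mod 31 = 24 * (19 - 12) - 27 = 17

P + Q = (12, 17)


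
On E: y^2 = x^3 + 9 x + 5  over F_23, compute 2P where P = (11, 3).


Doubling: s = (3 x1^2 + a) / (2 y1)
s = (3*11^2 + 9) / (2*3) mod 23 = 16
x3 = s^2 - 2 x1 mod 23 = 16^2 - 2*11 = 4
y3 = s (x1 - x3) - y1 mod 23 = 16 * (11 - 4) - 3 = 17

2P = (4, 17)
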